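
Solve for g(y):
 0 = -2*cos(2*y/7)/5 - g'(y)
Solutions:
 g(y) = C1 - 7*sin(2*y/7)/5


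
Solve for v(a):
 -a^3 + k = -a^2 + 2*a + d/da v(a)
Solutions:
 v(a) = C1 - a^4/4 + a^3/3 - a^2 + a*k


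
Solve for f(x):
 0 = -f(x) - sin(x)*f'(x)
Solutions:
 f(x) = C1*sqrt(cos(x) + 1)/sqrt(cos(x) - 1)


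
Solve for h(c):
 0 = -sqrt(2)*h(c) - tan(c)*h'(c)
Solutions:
 h(c) = C1/sin(c)^(sqrt(2))


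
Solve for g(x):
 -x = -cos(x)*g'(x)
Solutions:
 g(x) = C1 + Integral(x/cos(x), x)


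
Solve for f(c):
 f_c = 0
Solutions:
 f(c) = C1


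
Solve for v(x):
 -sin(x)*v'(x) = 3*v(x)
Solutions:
 v(x) = C1*(cos(x) + 1)^(3/2)/(cos(x) - 1)^(3/2)


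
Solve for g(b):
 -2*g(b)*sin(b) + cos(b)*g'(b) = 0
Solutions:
 g(b) = C1/cos(b)^2


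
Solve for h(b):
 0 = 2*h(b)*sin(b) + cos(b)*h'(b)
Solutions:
 h(b) = C1*cos(b)^2


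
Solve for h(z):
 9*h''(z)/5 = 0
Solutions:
 h(z) = C1 + C2*z


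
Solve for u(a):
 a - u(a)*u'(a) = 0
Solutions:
 u(a) = -sqrt(C1 + a^2)
 u(a) = sqrt(C1 + a^2)


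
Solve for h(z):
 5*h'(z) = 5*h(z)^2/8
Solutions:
 h(z) = -8/(C1 + z)


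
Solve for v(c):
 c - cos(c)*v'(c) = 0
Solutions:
 v(c) = C1 + Integral(c/cos(c), c)


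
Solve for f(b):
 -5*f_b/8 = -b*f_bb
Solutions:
 f(b) = C1 + C2*b^(13/8)


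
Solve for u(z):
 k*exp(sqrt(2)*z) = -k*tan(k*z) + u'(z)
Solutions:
 u(z) = C1 + k*Piecewise((sqrt(2)*exp(sqrt(2)*z)/2 + log(tan(k*z)^2 + 1)/(2*k), Ne(k, 0)), (sqrt(2)*exp(sqrt(2)*z)/2, True))


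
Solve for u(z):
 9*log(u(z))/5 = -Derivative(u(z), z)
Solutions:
 li(u(z)) = C1 - 9*z/5


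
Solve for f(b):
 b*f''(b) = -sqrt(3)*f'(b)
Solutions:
 f(b) = C1 + C2*b^(1 - sqrt(3))


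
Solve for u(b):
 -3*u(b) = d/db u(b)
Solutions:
 u(b) = C1*exp(-3*b)


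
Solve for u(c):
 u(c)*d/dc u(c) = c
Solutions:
 u(c) = -sqrt(C1 + c^2)
 u(c) = sqrt(C1 + c^2)


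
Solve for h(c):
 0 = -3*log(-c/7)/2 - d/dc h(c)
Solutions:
 h(c) = C1 - 3*c*log(-c)/2 + 3*c*(1 + log(7))/2


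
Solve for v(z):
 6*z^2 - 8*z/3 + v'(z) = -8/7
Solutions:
 v(z) = C1 - 2*z^3 + 4*z^2/3 - 8*z/7


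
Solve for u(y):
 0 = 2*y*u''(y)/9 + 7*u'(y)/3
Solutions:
 u(y) = C1 + C2/y^(19/2)


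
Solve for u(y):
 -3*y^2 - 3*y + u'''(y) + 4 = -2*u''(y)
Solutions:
 u(y) = C1 + C2*y + C3*exp(-2*y) + y^4/8 - y^2


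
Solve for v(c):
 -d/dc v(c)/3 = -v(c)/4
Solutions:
 v(c) = C1*exp(3*c/4)


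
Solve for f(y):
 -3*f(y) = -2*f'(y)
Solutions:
 f(y) = C1*exp(3*y/2)


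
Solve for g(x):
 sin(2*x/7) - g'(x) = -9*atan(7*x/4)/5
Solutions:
 g(x) = C1 + 9*x*atan(7*x/4)/5 - 18*log(49*x^2 + 16)/35 - 7*cos(2*x/7)/2


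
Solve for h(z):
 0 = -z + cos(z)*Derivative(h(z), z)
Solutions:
 h(z) = C1 + Integral(z/cos(z), z)


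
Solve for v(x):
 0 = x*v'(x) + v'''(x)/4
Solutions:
 v(x) = C1 + Integral(C2*airyai(-2^(2/3)*x) + C3*airybi(-2^(2/3)*x), x)


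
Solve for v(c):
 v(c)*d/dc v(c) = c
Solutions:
 v(c) = -sqrt(C1 + c^2)
 v(c) = sqrt(C1 + c^2)


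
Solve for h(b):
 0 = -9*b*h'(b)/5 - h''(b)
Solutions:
 h(b) = C1 + C2*erf(3*sqrt(10)*b/10)


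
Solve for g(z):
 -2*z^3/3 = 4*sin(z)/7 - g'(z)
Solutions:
 g(z) = C1 + z^4/6 - 4*cos(z)/7


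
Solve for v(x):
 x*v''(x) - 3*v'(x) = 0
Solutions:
 v(x) = C1 + C2*x^4


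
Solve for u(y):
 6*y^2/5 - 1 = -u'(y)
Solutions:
 u(y) = C1 - 2*y^3/5 + y


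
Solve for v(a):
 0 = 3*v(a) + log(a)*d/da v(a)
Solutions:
 v(a) = C1*exp(-3*li(a))


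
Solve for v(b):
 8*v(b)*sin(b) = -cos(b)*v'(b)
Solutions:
 v(b) = C1*cos(b)^8


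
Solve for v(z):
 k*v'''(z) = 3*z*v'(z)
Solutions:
 v(z) = C1 + Integral(C2*airyai(3^(1/3)*z*(1/k)^(1/3)) + C3*airybi(3^(1/3)*z*(1/k)^(1/3)), z)


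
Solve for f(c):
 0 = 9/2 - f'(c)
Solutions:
 f(c) = C1 + 9*c/2


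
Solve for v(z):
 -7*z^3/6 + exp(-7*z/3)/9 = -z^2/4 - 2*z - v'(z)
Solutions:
 v(z) = C1 + 7*z^4/24 - z^3/12 - z^2 + exp(-7*z/3)/21


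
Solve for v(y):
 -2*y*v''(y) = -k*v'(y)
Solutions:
 v(y) = C1 + y^(re(k)/2 + 1)*(C2*sin(log(y)*Abs(im(k))/2) + C3*cos(log(y)*im(k)/2))


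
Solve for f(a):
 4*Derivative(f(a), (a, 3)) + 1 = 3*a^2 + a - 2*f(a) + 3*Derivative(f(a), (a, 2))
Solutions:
 f(a) = C1*exp(a*((4*sqrt(14) + 15)^(-1/3) + 2 + (4*sqrt(14) + 15)^(1/3))/8)*sin(sqrt(3)*a*(-(4*sqrt(14) + 15)^(1/3) + (4*sqrt(14) + 15)^(-1/3))/8) + C2*exp(a*((4*sqrt(14) + 15)^(-1/3) + 2 + (4*sqrt(14) + 15)^(1/3))/8)*cos(sqrt(3)*a*(-(4*sqrt(14) + 15)^(1/3) + (4*sqrt(14) + 15)^(-1/3))/8) + C3*exp(a*(-(4*sqrt(14) + 15)^(1/3) - 1/(4*sqrt(14) + 15)^(1/3) + 1)/4) + 3*a^2/2 + a/2 + 4


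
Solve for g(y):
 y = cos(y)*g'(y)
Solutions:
 g(y) = C1 + Integral(y/cos(y), y)


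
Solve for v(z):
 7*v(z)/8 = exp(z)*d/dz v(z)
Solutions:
 v(z) = C1*exp(-7*exp(-z)/8)


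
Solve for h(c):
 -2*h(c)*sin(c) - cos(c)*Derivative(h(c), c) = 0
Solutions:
 h(c) = C1*cos(c)^2


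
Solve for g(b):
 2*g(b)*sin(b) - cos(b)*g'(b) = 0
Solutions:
 g(b) = C1/cos(b)^2


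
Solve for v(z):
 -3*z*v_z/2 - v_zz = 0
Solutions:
 v(z) = C1 + C2*erf(sqrt(3)*z/2)


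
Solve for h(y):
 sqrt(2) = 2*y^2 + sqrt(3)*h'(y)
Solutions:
 h(y) = C1 - 2*sqrt(3)*y^3/9 + sqrt(6)*y/3


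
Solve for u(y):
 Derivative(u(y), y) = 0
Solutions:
 u(y) = C1


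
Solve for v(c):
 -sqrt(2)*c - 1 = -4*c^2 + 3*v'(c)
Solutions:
 v(c) = C1 + 4*c^3/9 - sqrt(2)*c^2/6 - c/3


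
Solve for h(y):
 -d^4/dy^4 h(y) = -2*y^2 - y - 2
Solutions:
 h(y) = C1 + C2*y + C3*y^2 + C4*y^3 + y^6/180 + y^5/120 + y^4/12


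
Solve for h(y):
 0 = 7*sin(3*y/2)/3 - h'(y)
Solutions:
 h(y) = C1 - 14*cos(3*y/2)/9


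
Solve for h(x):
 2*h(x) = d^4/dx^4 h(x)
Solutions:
 h(x) = C1*exp(-2^(1/4)*x) + C2*exp(2^(1/4)*x) + C3*sin(2^(1/4)*x) + C4*cos(2^(1/4)*x)


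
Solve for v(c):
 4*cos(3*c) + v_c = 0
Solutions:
 v(c) = C1 - 4*sin(3*c)/3


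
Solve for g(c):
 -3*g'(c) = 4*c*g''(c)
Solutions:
 g(c) = C1 + C2*c^(1/4)


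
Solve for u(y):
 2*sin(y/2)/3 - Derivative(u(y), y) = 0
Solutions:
 u(y) = C1 - 4*cos(y/2)/3


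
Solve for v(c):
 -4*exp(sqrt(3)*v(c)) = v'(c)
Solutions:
 v(c) = sqrt(3)*(2*log(1/(C1 + 4*c)) - log(3))/6


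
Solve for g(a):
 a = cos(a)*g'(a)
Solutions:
 g(a) = C1 + Integral(a/cos(a), a)


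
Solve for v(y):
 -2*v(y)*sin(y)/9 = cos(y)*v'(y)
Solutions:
 v(y) = C1*cos(y)^(2/9)


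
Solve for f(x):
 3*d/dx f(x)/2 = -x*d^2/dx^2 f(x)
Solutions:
 f(x) = C1 + C2/sqrt(x)


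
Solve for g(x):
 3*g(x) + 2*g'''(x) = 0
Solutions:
 g(x) = C3*exp(-2^(2/3)*3^(1/3)*x/2) + (C1*sin(2^(2/3)*3^(5/6)*x/4) + C2*cos(2^(2/3)*3^(5/6)*x/4))*exp(2^(2/3)*3^(1/3)*x/4)


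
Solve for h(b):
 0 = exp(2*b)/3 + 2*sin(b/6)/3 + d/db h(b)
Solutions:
 h(b) = C1 - exp(2*b)/6 + 4*cos(b/6)


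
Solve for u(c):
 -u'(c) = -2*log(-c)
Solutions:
 u(c) = C1 + 2*c*log(-c) - 2*c


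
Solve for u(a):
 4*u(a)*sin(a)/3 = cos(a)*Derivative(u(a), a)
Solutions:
 u(a) = C1/cos(a)^(4/3)


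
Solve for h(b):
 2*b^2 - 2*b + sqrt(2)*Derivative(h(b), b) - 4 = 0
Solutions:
 h(b) = C1 - sqrt(2)*b^3/3 + sqrt(2)*b^2/2 + 2*sqrt(2)*b


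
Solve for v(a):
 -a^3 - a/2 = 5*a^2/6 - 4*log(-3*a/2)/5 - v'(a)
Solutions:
 v(a) = C1 + a^4/4 + 5*a^3/18 + a^2/4 - 4*a*log(-a)/5 + 4*a*(-log(3) + log(2) + 1)/5


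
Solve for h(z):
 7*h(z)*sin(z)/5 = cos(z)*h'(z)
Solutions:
 h(z) = C1/cos(z)^(7/5)


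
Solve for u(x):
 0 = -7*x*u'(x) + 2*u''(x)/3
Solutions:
 u(x) = C1 + C2*erfi(sqrt(21)*x/2)


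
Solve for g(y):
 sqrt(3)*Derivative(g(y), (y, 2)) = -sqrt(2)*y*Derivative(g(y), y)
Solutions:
 g(y) = C1 + C2*erf(6^(3/4)*y/6)


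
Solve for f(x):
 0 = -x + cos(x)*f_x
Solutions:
 f(x) = C1 + Integral(x/cos(x), x)


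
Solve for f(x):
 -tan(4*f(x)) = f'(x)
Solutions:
 f(x) = -asin(C1*exp(-4*x))/4 + pi/4
 f(x) = asin(C1*exp(-4*x))/4


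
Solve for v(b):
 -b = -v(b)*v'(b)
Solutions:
 v(b) = -sqrt(C1 + b^2)
 v(b) = sqrt(C1 + b^2)


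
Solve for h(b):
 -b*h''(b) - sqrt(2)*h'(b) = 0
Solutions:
 h(b) = C1 + C2*b^(1 - sqrt(2))


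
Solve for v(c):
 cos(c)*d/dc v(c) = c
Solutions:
 v(c) = C1 + Integral(c/cos(c), c)


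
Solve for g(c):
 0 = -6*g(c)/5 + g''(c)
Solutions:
 g(c) = C1*exp(-sqrt(30)*c/5) + C2*exp(sqrt(30)*c/5)


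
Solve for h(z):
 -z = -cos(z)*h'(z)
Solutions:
 h(z) = C1 + Integral(z/cos(z), z)


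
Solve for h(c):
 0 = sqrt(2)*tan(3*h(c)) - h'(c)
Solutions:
 h(c) = -asin(C1*exp(3*sqrt(2)*c))/3 + pi/3
 h(c) = asin(C1*exp(3*sqrt(2)*c))/3


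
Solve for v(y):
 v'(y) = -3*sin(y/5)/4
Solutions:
 v(y) = C1 + 15*cos(y/5)/4


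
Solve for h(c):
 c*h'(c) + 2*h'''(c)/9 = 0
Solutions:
 h(c) = C1 + Integral(C2*airyai(-6^(2/3)*c/2) + C3*airybi(-6^(2/3)*c/2), c)


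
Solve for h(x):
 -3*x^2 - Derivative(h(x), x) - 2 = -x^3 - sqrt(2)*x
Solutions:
 h(x) = C1 + x^4/4 - x^3 + sqrt(2)*x^2/2 - 2*x


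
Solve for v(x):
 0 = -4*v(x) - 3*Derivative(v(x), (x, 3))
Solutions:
 v(x) = C3*exp(-6^(2/3)*x/3) + (C1*sin(2^(2/3)*3^(1/6)*x/2) + C2*cos(2^(2/3)*3^(1/6)*x/2))*exp(6^(2/3)*x/6)


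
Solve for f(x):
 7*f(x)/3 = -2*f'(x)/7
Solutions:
 f(x) = C1*exp(-49*x/6)


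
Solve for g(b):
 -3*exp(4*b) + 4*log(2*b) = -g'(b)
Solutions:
 g(b) = C1 - 4*b*log(b) + 4*b*(1 - log(2)) + 3*exp(4*b)/4


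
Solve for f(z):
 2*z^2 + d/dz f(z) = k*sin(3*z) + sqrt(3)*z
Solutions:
 f(z) = C1 - k*cos(3*z)/3 - 2*z^3/3 + sqrt(3)*z^2/2


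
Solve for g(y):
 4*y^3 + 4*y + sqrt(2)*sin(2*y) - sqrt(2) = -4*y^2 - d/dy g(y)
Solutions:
 g(y) = C1 - y^4 - 4*y^3/3 - 2*y^2 + sqrt(2)*y + sqrt(2)*cos(2*y)/2


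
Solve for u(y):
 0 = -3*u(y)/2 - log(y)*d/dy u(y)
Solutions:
 u(y) = C1*exp(-3*li(y)/2)


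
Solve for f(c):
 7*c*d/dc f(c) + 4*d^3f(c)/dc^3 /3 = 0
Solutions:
 f(c) = C1 + Integral(C2*airyai(-42^(1/3)*c/2) + C3*airybi(-42^(1/3)*c/2), c)


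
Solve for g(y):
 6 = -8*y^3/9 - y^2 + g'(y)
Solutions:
 g(y) = C1 + 2*y^4/9 + y^3/3 + 6*y


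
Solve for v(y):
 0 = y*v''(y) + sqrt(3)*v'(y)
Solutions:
 v(y) = C1 + C2*y^(1 - sqrt(3))


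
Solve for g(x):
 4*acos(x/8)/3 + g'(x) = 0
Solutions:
 g(x) = C1 - 4*x*acos(x/8)/3 + 4*sqrt(64 - x^2)/3


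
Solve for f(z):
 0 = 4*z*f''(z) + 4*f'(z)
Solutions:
 f(z) = C1 + C2*log(z)


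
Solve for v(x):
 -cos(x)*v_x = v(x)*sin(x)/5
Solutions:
 v(x) = C1*cos(x)^(1/5)


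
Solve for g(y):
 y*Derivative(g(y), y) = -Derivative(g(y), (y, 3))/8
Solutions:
 g(y) = C1 + Integral(C2*airyai(-2*y) + C3*airybi(-2*y), y)


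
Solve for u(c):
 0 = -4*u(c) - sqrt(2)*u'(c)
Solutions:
 u(c) = C1*exp(-2*sqrt(2)*c)


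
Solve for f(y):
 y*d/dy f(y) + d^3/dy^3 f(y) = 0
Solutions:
 f(y) = C1 + Integral(C2*airyai(-y) + C3*airybi(-y), y)


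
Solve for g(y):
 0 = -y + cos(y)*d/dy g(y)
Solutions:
 g(y) = C1 + Integral(y/cos(y), y)


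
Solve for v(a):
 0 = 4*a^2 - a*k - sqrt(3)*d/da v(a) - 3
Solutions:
 v(a) = C1 + 4*sqrt(3)*a^3/9 - sqrt(3)*a^2*k/6 - sqrt(3)*a


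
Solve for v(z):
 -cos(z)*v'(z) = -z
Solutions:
 v(z) = C1 + Integral(z/cos(z), z)


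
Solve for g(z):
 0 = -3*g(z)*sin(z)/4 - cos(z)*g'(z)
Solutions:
 g(z) = C1*cos(z)^(3/4)


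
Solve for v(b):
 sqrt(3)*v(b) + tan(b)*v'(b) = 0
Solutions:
 v(b) = C1/sin(b)^(sqrt(3))


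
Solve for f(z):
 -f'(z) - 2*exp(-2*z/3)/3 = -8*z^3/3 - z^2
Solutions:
 f(z) = C1 + 2*z^4/3 + z^3/3 + exp(-2*z/3)


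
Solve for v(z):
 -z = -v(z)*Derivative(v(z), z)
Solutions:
 v(z) = -sqrt(C1 + z^2)
 v(z) = sqrt(C1 + z^2)


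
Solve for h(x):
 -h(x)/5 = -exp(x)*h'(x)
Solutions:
 h(x) = C1*exp(-exp(-x)/5)


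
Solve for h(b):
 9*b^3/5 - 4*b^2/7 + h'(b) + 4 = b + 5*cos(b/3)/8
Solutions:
 h(b) = C1 - 9*b^4/20 + 4*b^3/21 + b^2/2 - 4*b + 15*sin(b/3)/8


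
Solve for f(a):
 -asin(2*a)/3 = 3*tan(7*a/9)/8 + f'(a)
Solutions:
 f(a) = C1 - a*asin(2*a)/3 - sqrt(1 - 4*a^2)/6 + 27*log(cos(7*a/9))/56


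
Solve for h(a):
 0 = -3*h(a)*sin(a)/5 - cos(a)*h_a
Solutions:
 h(a) = C1*cos(a)^(3/5)


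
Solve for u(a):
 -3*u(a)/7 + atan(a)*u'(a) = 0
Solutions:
 u(a) = C1*exp(3*Integral(1/atan(a), a)/7)


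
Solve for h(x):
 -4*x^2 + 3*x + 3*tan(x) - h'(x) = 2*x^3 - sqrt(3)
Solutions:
 h(x) = C1 - x^4/2 - 4*x^3/3 + 3*x^2/2 + sqrt(3)*x - 3*log(cos(x))


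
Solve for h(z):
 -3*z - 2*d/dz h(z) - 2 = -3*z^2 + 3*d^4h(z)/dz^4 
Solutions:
 h(z) = C1 + C4*exp(-2^(1/3)*3^(2/3)*z/3) + z^3/2 - 3*z^2/4 - z + (C2*sin(2^(1/3)*3^(1/6)*z/2) + C3*cos(2^(1/3)*3^(1/6)*z/2))*exp(2^(1/3)*3^(2/3)*z/6)


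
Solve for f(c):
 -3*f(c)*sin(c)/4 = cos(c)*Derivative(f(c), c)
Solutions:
 f(c) = C1*cos(c)^(3/4)


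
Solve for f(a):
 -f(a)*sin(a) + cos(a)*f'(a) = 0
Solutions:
 f(a) = C1/cos(a)


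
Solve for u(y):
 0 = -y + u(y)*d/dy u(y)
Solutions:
 u(y) = -sqrt(C1 + y^2)
 u(y) = sqrt(C1 + y^2)


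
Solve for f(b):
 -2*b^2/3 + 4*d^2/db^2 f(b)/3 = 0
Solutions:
 f(b) = C1 + C2*b + b^4/24


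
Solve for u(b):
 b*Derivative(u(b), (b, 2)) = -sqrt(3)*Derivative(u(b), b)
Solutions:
 u(b) = C1 + C2*b^(1 - sqrt(3))


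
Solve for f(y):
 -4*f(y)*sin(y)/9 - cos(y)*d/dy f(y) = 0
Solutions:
 f(y) = C1*cos(y)^(4/9)


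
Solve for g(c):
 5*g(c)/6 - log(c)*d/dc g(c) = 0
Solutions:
 g(c) = C1*exp(5*li(c)/6)


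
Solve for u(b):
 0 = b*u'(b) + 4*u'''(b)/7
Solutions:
 u(b) = C1 + Integral(C2*airyai(-14^(1/3)*b/2) + C3*airybi(-14^(1/3)*b/2), b)


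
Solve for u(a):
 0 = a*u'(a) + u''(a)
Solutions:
 u(a) = C1 + C2*erf(sqrt(2)*a/2)


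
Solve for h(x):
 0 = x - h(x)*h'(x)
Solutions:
 h(x) = -sqrt(C1 + x^2)
 h(x) = sqrt(C1 + x^2)


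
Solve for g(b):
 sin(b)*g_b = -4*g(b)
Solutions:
 g(b) = C1*(cos(b)^2 + 2*cos(b) + 1)/(cos(b)^2 - 2*cos(b) + 1)


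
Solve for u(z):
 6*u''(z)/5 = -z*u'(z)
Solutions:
 u(z) = C1 + C2*erf(sqrt(15)*z/6)


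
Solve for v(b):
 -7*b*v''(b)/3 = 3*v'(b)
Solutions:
 v(b) = C1 + C2/b^(2/7)


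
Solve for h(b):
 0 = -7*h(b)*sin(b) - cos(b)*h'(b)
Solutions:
 h(b) = C1*cos(b)^7


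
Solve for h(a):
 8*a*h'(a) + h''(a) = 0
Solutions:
 h(a) = C1 + C2*erf(2*a)


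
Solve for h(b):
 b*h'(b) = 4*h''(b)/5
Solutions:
 h(b) = C1 + C2*erfi(sqrt(10)*b/4)


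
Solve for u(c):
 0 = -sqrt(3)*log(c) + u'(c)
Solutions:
 u(c) = C1 + sqrt(3)*c*log(c) - sqrt(3)*c


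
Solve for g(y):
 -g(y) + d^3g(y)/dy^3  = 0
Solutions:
 g(y) = C3*exp(y) + (C1*sin(sqrt(3)*y/2) + C2*cos(sqrt(3)*y/2))*exp(-y/2)


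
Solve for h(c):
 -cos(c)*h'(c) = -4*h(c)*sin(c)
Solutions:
 h(c) = C1/cos(c)^4


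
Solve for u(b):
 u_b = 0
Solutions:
 u(b) = C1


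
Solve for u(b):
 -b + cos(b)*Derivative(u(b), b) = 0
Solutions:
 u(b) = C1 + Integral(b/cos(b), b)


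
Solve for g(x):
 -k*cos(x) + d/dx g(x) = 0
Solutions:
 g(x) = C1 + k*sin(x)


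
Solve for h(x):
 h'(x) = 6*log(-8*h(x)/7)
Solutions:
 -Integral(1/(log(-_y) - log(7) + 3*log(2)), (_y, h(x)))/6 = C1 - x


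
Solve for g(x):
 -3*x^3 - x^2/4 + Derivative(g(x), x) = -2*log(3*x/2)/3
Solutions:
 g(x) = C1 + 3*x^4/4 + x^3/12 - 2*x*log(x)/3 - 2*x*log(3)/3 + 2*x*log(2)/3 + 2*x/3


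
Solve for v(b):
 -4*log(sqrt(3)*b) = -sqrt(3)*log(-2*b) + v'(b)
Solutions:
 v(b) = C1 - b*(4 - sqrt(3))*log(b) + b*(-2*log(3) - sqrt(3) + sqrt(3)*log(2) + 4 + sqrt(3)*I*pi)


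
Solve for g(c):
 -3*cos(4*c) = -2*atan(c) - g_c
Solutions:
 g(c) = C1 - 2*c*atan(c) + log(c^2 + 1) + 3*sin(4*c)/4


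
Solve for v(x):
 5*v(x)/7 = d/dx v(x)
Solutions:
 v(x) = C1*exp(5*x/7)


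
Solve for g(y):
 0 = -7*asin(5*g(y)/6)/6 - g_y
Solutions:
 Integral(1/asin(5*_y/6), (_y, g(y))) = C1 - 7*y/6


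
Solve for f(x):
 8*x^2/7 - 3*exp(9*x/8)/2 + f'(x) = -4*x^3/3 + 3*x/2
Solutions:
 f(x) = C1 - x^4/3 - 8*x^3/21 + 3*x^2/4 + 4*exp(9*x/8)/3


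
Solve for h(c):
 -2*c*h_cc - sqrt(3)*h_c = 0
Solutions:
 h(c) = C1 + C2*c^(1 - sqrt(3)/2)


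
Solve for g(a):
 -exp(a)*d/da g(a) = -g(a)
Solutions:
 g(a) = C1*exp(-exp(-a))


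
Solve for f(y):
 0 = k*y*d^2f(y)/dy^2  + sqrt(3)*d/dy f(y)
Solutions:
 f(y) = C1 + y^(((re(k) - sqrt(3))*re(k) + im(k)^2)/(re(k)^2 + im(k)^2))*(C2*sin(sqrt(3)*log(y)*Abs(im(k))/(re(k)^2 + im(k)^2)) + C3*cos(sqrt(3)*log(y)*im(k)/(re(k)^2 + im(k)^2)))


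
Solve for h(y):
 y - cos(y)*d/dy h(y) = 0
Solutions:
 h(y) = C1 + Integral(y/cos(y), y)


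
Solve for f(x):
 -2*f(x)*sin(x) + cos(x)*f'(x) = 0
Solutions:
 f(x) = C1/cos(x)^2


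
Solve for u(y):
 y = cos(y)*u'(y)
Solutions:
 u(y) = C1 + Integral(y/cos(y), y)


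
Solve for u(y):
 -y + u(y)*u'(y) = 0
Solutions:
 u(y) = -sqrt(C1 + y^2)
 u(y) = sqrt(C1 + y^2)


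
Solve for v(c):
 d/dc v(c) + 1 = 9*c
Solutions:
 v(c) = C1 + 9*c^2/2 - c


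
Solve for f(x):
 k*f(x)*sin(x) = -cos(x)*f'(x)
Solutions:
 f(x) = C1*exp(k*log(cos(x)))


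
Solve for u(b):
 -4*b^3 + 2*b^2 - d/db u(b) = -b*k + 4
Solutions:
 u(b) = C1 - b^4 + 2*b^3/3 + b^2*k/2 - 4*b


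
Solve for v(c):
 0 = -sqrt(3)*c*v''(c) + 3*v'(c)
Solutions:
 v(c) = C1 + C2*c^(1 + sqrt(3))


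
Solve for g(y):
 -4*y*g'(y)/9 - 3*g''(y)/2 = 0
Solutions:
 g(y) = C1 + C2*erf(2*sqrt(3)*y/9)


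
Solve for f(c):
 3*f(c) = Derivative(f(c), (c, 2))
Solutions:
 f(c) = C1*exp(-sqrt(3)*c) + C2*exp(sqrt(3)*c)


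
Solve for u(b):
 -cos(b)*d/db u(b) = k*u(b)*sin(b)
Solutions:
 u(b) = C1*exp(k*log(cos(b)))


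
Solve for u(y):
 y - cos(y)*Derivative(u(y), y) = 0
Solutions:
 u(y) = C1 + Integral(y/cos(y), y)


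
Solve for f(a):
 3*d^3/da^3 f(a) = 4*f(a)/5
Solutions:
 f(a) = C3*exp(30^(2/3)*a/15) + (C1*sin(10^(2/3)*3^(1/6)*a/10) + C2*cos(10^(2/3)*3^(1/6)*a/10))*exp(-30^(2/3)*a/30)


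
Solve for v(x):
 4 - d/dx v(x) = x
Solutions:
 v(x) = C1 - x^2/2 + 4*x


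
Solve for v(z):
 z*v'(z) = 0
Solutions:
 v(z) = C1


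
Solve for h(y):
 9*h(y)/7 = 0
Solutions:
 h(y) = 0


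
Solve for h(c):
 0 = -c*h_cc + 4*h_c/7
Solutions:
 h(c) = C1 + C2*c^(11/7)


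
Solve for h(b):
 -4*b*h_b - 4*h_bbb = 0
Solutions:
 h(b) = C1 + Integral(C2*airyai(-b) + C3*airybi(-b), b)


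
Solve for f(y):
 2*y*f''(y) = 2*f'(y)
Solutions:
 f(y) = C1 + C2*y^2


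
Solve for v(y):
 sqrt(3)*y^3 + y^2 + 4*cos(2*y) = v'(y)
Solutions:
 v(y) = C1 + sqrt(3)*y^4/4 + y^3/3 + 2*sin(2*y)


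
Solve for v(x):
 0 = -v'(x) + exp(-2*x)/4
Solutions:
 v(x) = C1 - exp(-2*x)/8


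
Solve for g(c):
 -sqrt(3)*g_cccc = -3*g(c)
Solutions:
 g(c) = C1*exp(-3^(1/8)*c) + C2*exp(3^(1/8)*c) + C3*sin(3^(1/8)*c) + C4*cos(3^(1/8)*c)


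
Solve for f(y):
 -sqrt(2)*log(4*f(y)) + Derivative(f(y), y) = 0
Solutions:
 -sqrt(2)*Integral(1/(log(_y) + 2*log(2)), (_y, f(y)))/2 = C1 - y


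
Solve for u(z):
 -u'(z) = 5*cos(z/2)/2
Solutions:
 u(z) = C1 - 5*sin(z/2)


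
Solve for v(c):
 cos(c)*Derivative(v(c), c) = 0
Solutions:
 v(c) = C1


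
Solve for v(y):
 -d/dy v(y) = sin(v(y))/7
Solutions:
 y/7 + log(cos(v(y)) - 1)/2 - log(cos(v(y)) + 1)/2 = C1


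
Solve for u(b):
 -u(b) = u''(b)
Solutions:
 u(b) = C1*sin(b) + C2*cos(b)


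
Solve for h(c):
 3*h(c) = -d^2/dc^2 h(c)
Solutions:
 h(c) = C1*sin(sqrt(3)*c) + C2*cos(sqrt(3)*c)


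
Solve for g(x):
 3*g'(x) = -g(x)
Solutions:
 g(x) = C1*exp(-x/3)


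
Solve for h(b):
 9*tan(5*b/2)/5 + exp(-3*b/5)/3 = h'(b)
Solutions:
 h(b) = C1 + 9*log(tan(5*b/2)^2 + 1)/25 - 5*exp(-3*b/5)/9


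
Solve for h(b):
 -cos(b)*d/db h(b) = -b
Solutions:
 h(b) = C1 + Integral(b/cos(b), b)


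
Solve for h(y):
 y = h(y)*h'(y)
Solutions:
 h(y) = -sqrt(C1 + y^2)
 h(y) = sqrt(C1 + y^2)


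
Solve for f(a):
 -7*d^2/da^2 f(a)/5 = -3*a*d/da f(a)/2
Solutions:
 f(a) = C1 + C2*erfi(sqrt(105)*a/14)


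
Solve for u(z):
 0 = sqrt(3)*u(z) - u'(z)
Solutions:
 u(z) = C1*exp(sqrt(3)*z)


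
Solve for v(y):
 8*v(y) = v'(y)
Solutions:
 v(y) = C1*exp(8*y)


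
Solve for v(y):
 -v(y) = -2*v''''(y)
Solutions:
 v(y) = C1*exp(-2^(3/4)*y/2) + C2*exp(2^(3/4)*y/2) + C3*sin(2^(3/4)*y/2) + C4*cos(2^(3/4)*y/2)


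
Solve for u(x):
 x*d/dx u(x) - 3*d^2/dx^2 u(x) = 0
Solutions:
 u(x) = C1 + C2*erfi(sqrt(6)*x/6)


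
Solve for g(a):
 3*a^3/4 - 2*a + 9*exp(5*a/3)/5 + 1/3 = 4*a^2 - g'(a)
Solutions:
 g(a) = C1 - 3*a^4/16 + 4*a^3/3 + a^2 - a/3 - 27*exp(5*a/3)/25


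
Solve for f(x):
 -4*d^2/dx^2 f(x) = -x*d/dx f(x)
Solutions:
 f(x) = C1 + C2*erfi(sqrt(2)*x/4)


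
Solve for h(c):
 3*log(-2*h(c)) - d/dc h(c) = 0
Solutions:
 -Integral(1/(log(-_y) + log(2)), (_y, h(c)))/3 = C1 - c


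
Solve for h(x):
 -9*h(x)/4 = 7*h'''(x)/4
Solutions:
 h(x) = C3*exp(-21^(2/3)*x/7) + (C1*sin(3*3^(1/6)*7^(2/3)*x/14) + C2*cos(3*3^(1/6)*7^(2/3)*x/14))*exp(21^(2/3)*x/14)


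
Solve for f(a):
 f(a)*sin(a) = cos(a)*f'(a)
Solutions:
 f(a) = C1/cos(a)


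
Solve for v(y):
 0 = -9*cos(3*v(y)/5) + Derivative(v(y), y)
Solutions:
 -9*y - 5*log(sin(3*v(y)/5) - 1)/6 + 5*log(sin(3*v(y)/5) + 1)/6 = C1


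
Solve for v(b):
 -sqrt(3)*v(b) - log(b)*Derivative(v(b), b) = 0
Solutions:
 v(b) = C1*exp(-sqrt(3)*li(b))


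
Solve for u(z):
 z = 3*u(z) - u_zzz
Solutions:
 u(z) = C3*exp(3^(1/3)*z) + z/3 + (C1*sin(3^(5/6)*z/2) + C2*cos(3^(5/6)*z/2))*exp(-3^(1/3)*z/2)


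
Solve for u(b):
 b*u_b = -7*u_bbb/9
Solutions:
 u(b) = C1 + Integral(C2*airyai(-21^(2/3)*b/7) + C3*airybi(-21^(2/3)*b/7), b)


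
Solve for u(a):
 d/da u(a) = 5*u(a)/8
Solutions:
 u(a) = C1*exp(5*a/8)


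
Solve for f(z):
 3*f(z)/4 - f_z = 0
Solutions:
 f(z) = C1*exp(3*z/4)


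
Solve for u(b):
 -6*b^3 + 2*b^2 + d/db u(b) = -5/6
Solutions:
 u(b) = C1 + 3*b^4/2 - 2*b^3/3 - 5*b/6


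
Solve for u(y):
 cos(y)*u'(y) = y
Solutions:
 u(y) = C1 + Integral(y/cos(y), y)


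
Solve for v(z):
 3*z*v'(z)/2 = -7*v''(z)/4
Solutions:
 v(z) = C1 + C2*erf(sqrt(21)*z/7)


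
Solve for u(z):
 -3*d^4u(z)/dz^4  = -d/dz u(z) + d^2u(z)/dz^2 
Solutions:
 u(z) = C1 + C2*exp(-2^(1/3)*z*(-2/(9 + sqrt(85))^(1/3) + 2^(1/3)*(9 + sqrt(85))^(1/3))/12)*sin(2^(1/3)*sqrt(3)*z*(2/(9 + sqrt(85))^(1/3) + 2^(1/3)*(9 + sqrt(85))^(1/3))/12) + C3*exp(-2^(1/3)*z*(-2/(9 + sqrt(85))^(1/3) + 2^(1/3)*(9 + sqrt(85))^(1/3))/12)*cos(2^(1/3)*sqrt(3)*z*(2/(9 + sqrt(85))^(1/3) + 2^(1/3)*(9 + sqrt(85))^(1/3))/12) + C4*exp(2^(1/3)*z*(-2/(9 + sqrt(85))^(1/3) + 2^(1/3)*(9 + sqrt(85))^(1/3))/6)


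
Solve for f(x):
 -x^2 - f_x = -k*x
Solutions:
 f(x) = C1 + k*x^2/2 - x^3/3


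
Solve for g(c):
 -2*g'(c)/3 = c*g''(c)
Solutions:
 g(c) = C1 + C2*c^(1/3)


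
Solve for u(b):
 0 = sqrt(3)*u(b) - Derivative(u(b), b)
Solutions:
 u(b) = C1*exp(sqrt(3)*b)


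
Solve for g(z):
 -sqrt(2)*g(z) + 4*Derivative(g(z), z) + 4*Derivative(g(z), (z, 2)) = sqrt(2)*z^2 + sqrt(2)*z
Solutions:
 g(z) = C1*exp(z*(-1 + sqrt(1 + sqrt(2)))/2) + C2*exp(-z*(1 + sqrt(1 + sqrt(2)))/2) - z^2 - 4*sqrt(2)*z - z - 16 - 6*sqrt(2)


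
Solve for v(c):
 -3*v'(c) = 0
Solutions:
 v(c) = C1


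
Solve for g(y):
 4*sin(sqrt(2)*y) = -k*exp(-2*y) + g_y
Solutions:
 g(y) = C1 - k*exp(-2*y)/2 - 2*sqrt(2)*cos(sqrt(2)*y)


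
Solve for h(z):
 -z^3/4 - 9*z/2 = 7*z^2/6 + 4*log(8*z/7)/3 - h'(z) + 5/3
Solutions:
 h(z) = C1 + z^4/16 + 7*z^3/18 + 9*z^2/4 + 4*z*log(z)/3 - 4*z*log(7)/3 + z/3 + 4*z*log(2)


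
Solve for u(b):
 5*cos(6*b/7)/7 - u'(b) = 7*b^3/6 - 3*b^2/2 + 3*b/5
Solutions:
 u(b) = C1 - 7*b^4/24 + b^3/2 - 3*b^2/10 + 5*sin(6*b/7)/6


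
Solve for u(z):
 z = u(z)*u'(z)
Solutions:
 u(z) = -sqrt(C1 + z^2)
 u(z) = sqrt(C1 + z^2)


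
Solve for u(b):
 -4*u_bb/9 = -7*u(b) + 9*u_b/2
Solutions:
 u(b) = C1*exp(3*b*(-27 + sqrt(1177))/16) + C2*exp(-3*b*(27 + sqrt(1177))/16)


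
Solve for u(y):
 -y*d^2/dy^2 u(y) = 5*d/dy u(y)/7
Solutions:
 u(y) = C1 + C2*y^(2/7)


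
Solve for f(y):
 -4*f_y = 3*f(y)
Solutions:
 f(y) = C1*exp(-3*y/4)


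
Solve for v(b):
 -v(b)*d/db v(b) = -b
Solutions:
 v(b) = -sqrt(C1 + b^2)
 v(b) = sqrt(C1 + b^2)


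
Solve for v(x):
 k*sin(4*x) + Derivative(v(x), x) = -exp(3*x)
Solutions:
 v(x) = C1 + k*cos(4*x)/4 - exp(3*x)/3


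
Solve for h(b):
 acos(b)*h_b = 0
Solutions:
 h(b) = C1


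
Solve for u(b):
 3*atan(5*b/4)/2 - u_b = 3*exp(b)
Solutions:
 u(b) = C1 + 3*b*atan(5*b/4)/2 - 3*exp(b) - 3*log(25*b^2 + 16)/5


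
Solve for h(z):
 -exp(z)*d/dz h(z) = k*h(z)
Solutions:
 h(z) = C1*exp(k*exp(-z))


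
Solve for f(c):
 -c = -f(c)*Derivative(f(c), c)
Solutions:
 f(c) = -sqrt(C1 + c^2)
 f(c) = sqrt(C1 + c^2)


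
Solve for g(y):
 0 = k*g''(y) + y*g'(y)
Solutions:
 g(y) = C1 + C2*sqrt(k)*erf(sqrt(2)*y*sqrt(1/k)/2)


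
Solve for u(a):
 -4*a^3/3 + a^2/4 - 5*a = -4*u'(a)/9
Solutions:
 u(a) = C1 + 3*a^4/4 - 3*a^3/16 + 45*a^2/8


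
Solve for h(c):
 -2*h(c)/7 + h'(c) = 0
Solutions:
 h(c) = C1*exp(2*c/7)


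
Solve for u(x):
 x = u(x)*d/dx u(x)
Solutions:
 u(x) = -sqrt(C1 + x^2)
 u(x) = sqrt(C1 + x^2)


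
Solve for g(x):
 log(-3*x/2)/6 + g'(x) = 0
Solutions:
 g(x) = C1 - x*log(-x)/6 + x*(-log(3) + log(2) + 1)/6


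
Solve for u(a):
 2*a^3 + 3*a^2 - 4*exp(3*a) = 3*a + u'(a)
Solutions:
 u(a) = C1 + a^4/2 + a^3 - 3*a^2/2 - 4*exp(3*a)/3


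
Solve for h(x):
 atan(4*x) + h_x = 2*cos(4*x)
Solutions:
 h(x) = C1 - x*atan(4*x) + log(16*x^2 + 1)/8 + sin(4*x)/2


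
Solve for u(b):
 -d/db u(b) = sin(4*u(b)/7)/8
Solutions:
 b/8 + 7*log(cos(4*u(b)/7) - 1)/8 - 7*log(cos(4*u(b)/7) + 1)/8 = C1


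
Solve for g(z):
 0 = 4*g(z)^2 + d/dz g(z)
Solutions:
 g(z) = 1/(C1 + 4*z)


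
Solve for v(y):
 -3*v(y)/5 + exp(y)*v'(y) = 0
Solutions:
 v(y) = C1*exp(-3*exp(-y)/5)


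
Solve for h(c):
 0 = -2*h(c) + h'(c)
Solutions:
 h(c) = C1*exp(2*c)


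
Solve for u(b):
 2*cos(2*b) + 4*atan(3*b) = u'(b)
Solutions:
 u(b) = C1 + 4*b*atan(3*b) - 2*log(9*b^2 + 1)/3 + sin(2*b)


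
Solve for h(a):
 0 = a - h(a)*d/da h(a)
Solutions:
 h(a) = -sqrt(C1 + a^2)
 h(a) = sqrt(C1 + a^2)


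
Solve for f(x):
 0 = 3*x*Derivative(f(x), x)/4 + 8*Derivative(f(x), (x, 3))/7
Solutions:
 f(x) = C1 + Integral(C2*airyai(-42^(1/3)*x/4) + C3*airybi(-42^(1/3)*x/4), x)


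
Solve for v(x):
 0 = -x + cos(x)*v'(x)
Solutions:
 v(x) = C1 + Integral(x/cos(x), x)


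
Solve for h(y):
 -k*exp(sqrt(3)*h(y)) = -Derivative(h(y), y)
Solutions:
 h(y) = sqrt(3)*(2*log(-1/(C1 + k*y)) - log(3))/6


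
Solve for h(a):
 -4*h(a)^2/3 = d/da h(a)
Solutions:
 h(a) = 3/(C1 + 4*a)


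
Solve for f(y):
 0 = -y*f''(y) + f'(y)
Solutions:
 f(y) = C1 + C2*y^2


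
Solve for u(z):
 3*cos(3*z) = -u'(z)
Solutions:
 u(z) = C1 - sin(3*z)


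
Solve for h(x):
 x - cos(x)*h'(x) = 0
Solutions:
 h(x) = C1 + Integral(x/cos(x), x)


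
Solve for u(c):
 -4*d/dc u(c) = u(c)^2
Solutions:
 u(c) = 4/(C1 + c)


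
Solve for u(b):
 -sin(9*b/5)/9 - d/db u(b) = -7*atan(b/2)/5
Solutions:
 u(b) = C1 + 7*b*atan(b/2)/5 - 7*log(b^2 + 4)/5 + 5*cos(9*b/5)/81


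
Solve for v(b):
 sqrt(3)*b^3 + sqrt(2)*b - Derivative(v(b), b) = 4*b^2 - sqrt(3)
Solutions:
 v(b) = C1 + sqrt(3)*b^4/4 - 4*b^3/3 + sqrt(2)*b^2/2 + sqrt(3)*b


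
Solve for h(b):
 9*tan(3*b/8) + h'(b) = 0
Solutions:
 h(b) = C1 + 24*log(cos(3*b/8))


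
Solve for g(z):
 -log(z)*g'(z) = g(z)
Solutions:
 g(z) = C1*exp(-li(z))


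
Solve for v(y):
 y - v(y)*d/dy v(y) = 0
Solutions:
 v(y) = -sqrt(C1 + y^2)
 v(y) = sqrt(C1 + y^2)


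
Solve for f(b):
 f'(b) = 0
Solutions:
 f(b) = C1


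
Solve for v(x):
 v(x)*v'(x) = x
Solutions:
 v(x) = -sqrt(C1 + x^2)
 v(x) = sqrt(C1 + x^2)


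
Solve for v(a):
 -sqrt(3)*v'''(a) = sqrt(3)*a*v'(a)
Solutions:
 v(a) = C1 + Integral(C2*airyai(-a) + C3*airybi(-a), a)


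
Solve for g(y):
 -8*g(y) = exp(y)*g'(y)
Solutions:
 g(y) = C1*exp(8*exp(-y))


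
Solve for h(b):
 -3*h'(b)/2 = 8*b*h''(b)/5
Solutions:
 h(b) = C1 + C2*b^(1/16)


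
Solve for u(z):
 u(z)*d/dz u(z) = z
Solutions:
 u(z) = -sqrt(C1 + z^2)
 u(z) = sqrt(C1 + z^2)


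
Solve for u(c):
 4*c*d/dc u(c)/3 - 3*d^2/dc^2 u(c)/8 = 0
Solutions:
 u(c) = C1 + C2*erfi(4*c/3)


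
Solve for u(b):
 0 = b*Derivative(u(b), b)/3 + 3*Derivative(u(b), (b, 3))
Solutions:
 u(b) = C1 + Integral(C2*airyai(-3^(1/3)*b/3) + C3*airybi(-3^(1/3)*b/3), b)


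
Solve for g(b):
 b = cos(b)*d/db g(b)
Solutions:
 g(b) = C1 + Integral(b/cos(b), b)


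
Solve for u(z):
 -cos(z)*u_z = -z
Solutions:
 u(z) = C1 + Integral(z/cos(z), z)


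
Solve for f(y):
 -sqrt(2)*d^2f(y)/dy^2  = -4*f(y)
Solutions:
 f(y) = C1*exp(-2^(3/4)*y) + C2*exp(2^(3/4)*y)


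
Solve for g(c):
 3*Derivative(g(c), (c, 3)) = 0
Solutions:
 g(c) = C1 + C2*c + C3*c^2


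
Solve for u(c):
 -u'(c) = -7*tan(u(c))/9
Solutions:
 u(c) = pi - asin(C1*exp(7*c/9))
 u(c) = asin(C1*exp(7*c/9))


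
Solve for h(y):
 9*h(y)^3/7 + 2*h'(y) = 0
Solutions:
 h(y) = -sqrt(7)*sqrt(-1/(C1 - 9*y))
 h(y) = sqrt(7)*sqrt(-1/(C1 - 9*y))


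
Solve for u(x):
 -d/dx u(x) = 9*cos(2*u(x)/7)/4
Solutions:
 9*x/4 - 7*log(sin(2*u(x)/7) - 1)/4 + 7*log(sin(2*u(x)/7) + 1)/4 = C1


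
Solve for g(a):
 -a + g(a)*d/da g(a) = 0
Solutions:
 g(a) = -sqrt(C1 + a^2)
 g(a) = sqrt(C1 + a^2)


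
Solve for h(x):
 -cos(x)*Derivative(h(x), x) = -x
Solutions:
 h(x) = C1 + Integral(x/cos(x), x)


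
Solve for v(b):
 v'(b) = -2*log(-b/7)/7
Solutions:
 v(b) = C1 - 2*b*log(-b)/7 + 2*b*(1 + log(7))/7


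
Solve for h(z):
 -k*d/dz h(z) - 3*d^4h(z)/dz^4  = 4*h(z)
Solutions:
 h(z) = C1*exp(2^(2/3)*sqrt(3)*z*(-sqrt(2^(1/3)*(3*k^2 + sqrt(9*k^4 - 16384))^(1/3) + 32/(3*k^2 + sqrt(9*k^4 - 16384))^(1/3)) + sqrt(4*sqrt(3)*k/sqrt(2^(1/3)*(3*k^2 + sqrt(9*k^4 - 16384))^(1/3) + 32/(3*k^2 + sqrt(9*k^4 - 16384))^(1/3)) - 2^(1/3)*(3*k^2 + sqrt(9*k^4 - 16384))^(1/3) - 32/(3*k^2 + sqrt(9*k^4 - 16384))^(1/3)))/12) + C2*exp(2^(2/3)*sqrt(3)*z*(sqrt(2^(1/3)*(3*k^2 + sqrt(9*k^4 - 16384))^(1/3) + 32/(3*k^2 + sqrt(9*k^4 - 16384))^(1/3)) - sqrt(-4*sqrt(3)*k/sqrt(2^(1/3)*(3*k^2 + sqrt(9*k^4 - 16384))^(1/3) + 32/(3*k^2 + sqrt(9*k^4 - 16384))^(1/3)) - 2^(1/3)*(3*k^2 + sqrt(9*k^4 - 16384))^(1/3) - 32/(3*k^2 + sqrt(9*k^4 - 16384))^(1/3)))/12) + C3*exp(2^(2/3)*sqrt(3)*z*(sqrt(2^(1/3)*(3*k^2 + sqrt(9*k^4 - 16384))^(1/3) + 32/(3*k^2 + sqrt(9*k^4 - 16384))^(1/3)) + sqrt(-4*sqrt(3)*k/sqrt(2^(1/3)*(3*k^2 + sqrt(9*k^4 - 16384))^(1/3) + 32/(3*k^2 + sqrt(9*k^4 - 16384))^(1/3)) - 2^(1/3)*(3*k^2 + sqrt(9*k^4 - 16384))^(1/3) - 32/(3*k^2 + sqrt(9*k^4 - 16384))^(1/3)))/12) + C4*exp(-2^(2/3)*sqrt(3)*z*(sqrt(2^(1/3)*(3*k^2 + sqrt(9*k^4 - 16384))^(1/3) + 32/(3*k^2 + sqrt(9*k^4 - 16384))^(1/3)) + sqrt(4*sqrt(3)*k/sqrt(2^(1/3)*(3*k^2 + sqrt(9*k^4 - 16384))^(1/3) + 32/(3*k^2 + sqrt(9*k^4 - 16384))^(1/3)) - 2^(1/3)*(3*k^2 + sqrt(9*k^4 - 16384))^(1/3) - 32/(3*k^2 + sqrt(9*k^4 - 16384))^(1/3)))/12)


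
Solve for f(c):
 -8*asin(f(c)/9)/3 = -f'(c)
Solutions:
 Integral(1/asin(_y/9), (_y, f(c))) = C1 + 8*c/3


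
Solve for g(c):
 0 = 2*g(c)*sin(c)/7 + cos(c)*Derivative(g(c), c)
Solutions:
 g(c) = C1*cos(c)^(2/7)


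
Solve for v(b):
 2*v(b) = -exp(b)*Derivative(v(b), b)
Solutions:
 v(b) = C1*exp(2*exp(-b))


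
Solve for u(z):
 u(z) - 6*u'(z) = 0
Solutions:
 u(z) = C1*exp(z/6)


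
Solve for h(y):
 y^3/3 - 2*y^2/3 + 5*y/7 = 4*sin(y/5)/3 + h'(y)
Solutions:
 h(y) = C1 + y^4/12 - 2*y^3/9 + 5*y^2/14 + 20*cos(y/5)/3


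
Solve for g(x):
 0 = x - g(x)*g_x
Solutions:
 g(x) = -sqrt(C1 + x^2)
 g(x) = sqrt(C1 + x^2)


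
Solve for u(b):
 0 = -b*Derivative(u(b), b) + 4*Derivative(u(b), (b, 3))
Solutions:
 u(b) = C1 + Integral(C2*airyai(2^(1/3)*b/2) + C3*airybi(2^(1/3)*b/2), b)


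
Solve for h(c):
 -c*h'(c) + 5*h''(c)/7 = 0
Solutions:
 h(c) = C1 + C2*erfi(sqrt(70)*c/10)


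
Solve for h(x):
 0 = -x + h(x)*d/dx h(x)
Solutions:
 h(x) = -sqrt(C1 + x^2)
 h(x) = sqrt(C1 + x^2)


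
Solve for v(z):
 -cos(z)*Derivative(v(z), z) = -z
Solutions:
 v(z) = C1 + Integral(z/cos(z), z)


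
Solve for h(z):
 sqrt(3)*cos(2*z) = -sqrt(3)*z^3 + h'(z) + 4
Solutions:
 h(z) = C1 + sqrt(3)*z^4/4 - 4*z + sqrt(3)*sin(2*z)/2


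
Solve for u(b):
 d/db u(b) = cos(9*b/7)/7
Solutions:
 u(b) = C1 + sin(9*b/7)/9


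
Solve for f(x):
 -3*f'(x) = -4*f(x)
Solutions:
 f(x) = C1*exp(4*x/3)


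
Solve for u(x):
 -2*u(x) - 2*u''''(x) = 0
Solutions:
 u(x) = (C1*sin(sqrt(2)*x/2) + C2*cos(sqrt(2)*x/2))*exp(-sqrt(2)*x/2) + (C3*sin(sqrt(2)*x/2) + C4*cos(sqrt(2)*x/2))*exp(sqrt(2)*x/2)


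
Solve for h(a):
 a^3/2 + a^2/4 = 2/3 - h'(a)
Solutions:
 h(a) = C1 - a^4/8 - a^3/12 + 2*a/3


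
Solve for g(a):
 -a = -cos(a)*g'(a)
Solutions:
 g(a) = C1 + Integral(a/cos(a), a)


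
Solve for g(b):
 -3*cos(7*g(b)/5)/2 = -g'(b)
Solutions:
 -3*b/2 - 5*log(sin(7*g(b)/5) - 1)/14 + 5*log(sin(7*g(b)/5) + 1)/14 = C1


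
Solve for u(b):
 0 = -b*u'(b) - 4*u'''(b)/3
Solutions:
 u(b) = C1 + Integral(C2*airyai(-6^(1/3)*b/2) + C3*airybi(-6^(1/3)*b/2), b)


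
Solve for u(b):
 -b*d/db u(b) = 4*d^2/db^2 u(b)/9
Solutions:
 u(b) = C1 + C2*erf(3*sqrt(2)*b/4)


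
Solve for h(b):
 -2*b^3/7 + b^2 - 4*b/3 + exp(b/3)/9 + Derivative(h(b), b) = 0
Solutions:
 h(b) = C1 + b^4/14 - b^3/3 + 2*b^2/3 - exp(b/3)/3


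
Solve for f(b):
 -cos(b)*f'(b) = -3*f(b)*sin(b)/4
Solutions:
 f(b) = C1/cos(b)^(3/4)


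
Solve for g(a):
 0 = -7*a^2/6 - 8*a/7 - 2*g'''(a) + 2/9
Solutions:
 g(a) = C1 + C2*a + C3*a^2 - 7*a^5/720 - a^4/42 + a^3/54


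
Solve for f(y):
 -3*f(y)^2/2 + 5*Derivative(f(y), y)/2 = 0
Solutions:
 f(y) = -5/(C1 + 3*y)


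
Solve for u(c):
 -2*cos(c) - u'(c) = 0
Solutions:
 u(c) = C1 - 2*sin(c)


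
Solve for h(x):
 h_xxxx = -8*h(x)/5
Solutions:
 h(x) = (C1*sin(2^(1/4)*5^(3/4)*x/5) + C2*cos(2^(1/4)*5^(3/4)*x/5))*exp(-2^(1/4)*5^(3/4)*x/5) + (C3*sin(2^(1/4)*5^(3/4)*x/5) + C4*cos(2^(1/4)*5^(3/4)*x/5))*exp(2^(1/4)*5^(3/4)*x/5)


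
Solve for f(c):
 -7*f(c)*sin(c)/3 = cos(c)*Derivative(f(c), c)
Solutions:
 f(c) = C1*cos(c)^(7/3)


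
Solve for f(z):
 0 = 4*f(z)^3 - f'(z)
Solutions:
 f(z) = -sqrt(2)*sqrt(-1/(C1 + 4*z))/2
 f(z) = sqrt(2)*sqrt(-1/(C1 + 4*z))/2


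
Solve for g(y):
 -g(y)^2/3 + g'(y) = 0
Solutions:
 g(y) = -3/(C1 + y)


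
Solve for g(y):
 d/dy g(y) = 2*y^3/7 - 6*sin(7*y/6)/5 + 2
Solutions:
 g(y) = C1 + y^4/14 + 2*y + 36*cos(7*y/6)/35


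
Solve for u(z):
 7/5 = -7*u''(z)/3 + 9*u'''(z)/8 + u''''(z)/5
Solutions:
 u(z) = C1 + C2*z + C3*exp(z*(-135 + sqrt(45105))/48) + C4*exp(-z*(135 + sqrt(45105))/48) - 3*z^2/10


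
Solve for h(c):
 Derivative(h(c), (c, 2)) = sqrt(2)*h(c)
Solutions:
 h(c) = C1*exp(-2^(1/4)*c) + C2*exp(2^(1/4)*c)


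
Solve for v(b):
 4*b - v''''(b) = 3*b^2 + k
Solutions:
 v(b) = C1 + C2*b + C3*b^2 + C4*b^3 - b^6/120 + b^5/30 - b^4*k/24


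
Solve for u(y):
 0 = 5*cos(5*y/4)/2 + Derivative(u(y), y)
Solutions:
 u(y) = C1 - 2*sin(5*y/4)


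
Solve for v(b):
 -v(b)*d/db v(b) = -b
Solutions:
 v(b) = -sqrt(C1 + b^2)
 v(b) = sqrt(C1 + b^2)


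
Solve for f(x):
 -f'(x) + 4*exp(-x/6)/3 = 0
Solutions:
 f(x) = C1 - 8*exp(-x/6)


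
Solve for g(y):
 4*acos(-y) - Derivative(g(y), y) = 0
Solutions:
 g(y) = C1 + 4*y*acos(-y) + 4*sqrt(1 - y^2)


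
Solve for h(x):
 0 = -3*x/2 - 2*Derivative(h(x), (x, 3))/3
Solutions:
 h(x) = C1 + C2*x + C3*x^2 - 3*x^4/32


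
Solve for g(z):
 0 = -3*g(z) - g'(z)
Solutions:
 g(z) = C1*exp(-3*z)


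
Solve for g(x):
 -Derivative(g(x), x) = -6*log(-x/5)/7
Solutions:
 g(x) = C1 + 6*x*log(-x)/7 + 6*x*(-log(5) - 1)/7


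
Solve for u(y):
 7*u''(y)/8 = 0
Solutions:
 u(y) = C1 + C2*y


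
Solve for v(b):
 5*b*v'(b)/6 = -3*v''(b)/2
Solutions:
 v(b) = C1 + C2*erf(sqrt(10)*b/6)


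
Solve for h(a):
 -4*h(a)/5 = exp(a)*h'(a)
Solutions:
 h(a) = C1*exp(4*exp(-a)/5)


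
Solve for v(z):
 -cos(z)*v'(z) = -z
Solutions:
 v(z) = C1 + Integral(z/cos(z), z)


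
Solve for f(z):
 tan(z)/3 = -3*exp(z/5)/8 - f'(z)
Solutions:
 f(z) = C1 - 15*exp(z/5)/8 + log(cos(z))/3


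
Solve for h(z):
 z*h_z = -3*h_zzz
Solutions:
 h(z) = C1 + Integral(C2*airyai(-3^(2/3)*z/3) + C3*airybi(-3^(2/3)*z/3), z)


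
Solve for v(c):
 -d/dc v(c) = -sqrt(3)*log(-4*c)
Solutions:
 v(c) = C1 + sqrt(3)*c*log(-c) + sqrt(3)*c*(-1 + 2*log(2))


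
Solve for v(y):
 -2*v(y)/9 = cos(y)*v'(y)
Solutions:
 v(y) = C1*(sin(y) - 1)^(1/9)/(sin(y) + 1)^(1/9)


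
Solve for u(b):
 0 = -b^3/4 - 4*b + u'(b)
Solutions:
 u(b) = C1 + b^4/16 + 2*b^2


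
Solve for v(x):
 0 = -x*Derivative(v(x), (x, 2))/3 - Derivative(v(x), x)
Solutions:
 v(x) = C1 + C2/x^2


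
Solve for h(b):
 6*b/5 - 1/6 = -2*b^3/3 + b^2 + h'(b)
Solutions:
 h(b) = C1 + b^4/6 - b^3/3 + 3*b^2/5 - b/6


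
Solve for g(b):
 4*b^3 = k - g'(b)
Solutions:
 g(b) = C1 - b^4 + b*k


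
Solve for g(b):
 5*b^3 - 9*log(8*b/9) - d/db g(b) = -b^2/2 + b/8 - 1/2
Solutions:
 g(b) = C1 + 5*b^4/4 + b^3/6 - b^2/16 - 9*b*log(b) - 27*b*log(2) + 19*b/2 + 18*b*log(3)


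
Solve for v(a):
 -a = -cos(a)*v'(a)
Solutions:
 v(a) = C1 + Integral(a/cos(a), a)


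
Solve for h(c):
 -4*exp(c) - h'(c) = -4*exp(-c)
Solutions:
 h(c) = C1 - 8*cosh(c)


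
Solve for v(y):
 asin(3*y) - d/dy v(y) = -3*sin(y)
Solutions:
 v(y) = C1 + y*asin(3*y) + sqrt(1 - 9*y^2)/3 - 3*cos(y)


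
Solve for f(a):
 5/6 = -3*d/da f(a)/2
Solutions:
 f(a) = C1 - 5*a/9


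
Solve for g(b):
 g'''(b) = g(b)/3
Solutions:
 g(b) = C3*exp(3^(2/3)*b/3) + (C1*sin(3^(1/6)*b/2) + C2*cos(3^(1/6)*b/2))*exp(-3^(2/3)*b/6)


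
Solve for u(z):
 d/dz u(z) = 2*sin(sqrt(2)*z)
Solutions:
 u(z) = C1 - sqrt(2)*cos(sqrt(2)*z)


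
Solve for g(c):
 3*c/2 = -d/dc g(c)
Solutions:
 g(c) = C1 - 3*c^2/4


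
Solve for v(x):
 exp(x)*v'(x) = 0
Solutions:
 v(x) = C1


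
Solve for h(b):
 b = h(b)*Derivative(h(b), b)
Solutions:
 h(b) = -sqrt(C1 + b^2)
 h(b) = sqrt(C1 + b^2)


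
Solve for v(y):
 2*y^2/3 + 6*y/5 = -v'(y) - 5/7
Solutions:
 v(y) = C1 - 2*y^3/9 - 3*y^2/5 - 5*y/7


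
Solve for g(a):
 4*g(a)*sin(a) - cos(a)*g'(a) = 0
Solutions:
 g(a) = C1/cos(a)^4


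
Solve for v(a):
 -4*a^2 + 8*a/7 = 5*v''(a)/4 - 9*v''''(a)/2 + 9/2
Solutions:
 v(a) = C1 + C2*a + C3*exp(-sqrt(10)*a/6) + C4*exp(sqrt(10)*a/6) - 4*a^4/15 + 16*a^3/105 - 333*a^2/25


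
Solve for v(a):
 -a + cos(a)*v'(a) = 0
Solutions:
 v(a) = C1 + Integral(a/cos(a), a)


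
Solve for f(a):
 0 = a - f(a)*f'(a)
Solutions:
 f(a) = -sqrt(C1 + a^2)
 f(a) = sqrt(C1 + a^2)


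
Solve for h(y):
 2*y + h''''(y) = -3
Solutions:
 h(y) = C1 + C2*y + C3*y^2 + C4*y^3 - y^5/60 - y^4/8


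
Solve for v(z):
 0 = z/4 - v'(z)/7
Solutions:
 v(z) = C1 + 7*z^2/8


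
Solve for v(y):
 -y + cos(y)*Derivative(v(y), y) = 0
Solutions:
 v(y) = C1 + Integral(y/cos(y), y)


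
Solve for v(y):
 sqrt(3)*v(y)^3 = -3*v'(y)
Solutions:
 v(y) = -sqrt(6)*sqrt(-1/(C1 - sqrt(3)*y))/2
 v(y) = sqrt(6)*sqrt(-1/(C1 - sqrt(3)*y))/2


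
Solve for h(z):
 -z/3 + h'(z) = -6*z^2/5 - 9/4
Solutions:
 h(z) = C1 - 2*z^3/5 + z^2/6 - 9*z/4


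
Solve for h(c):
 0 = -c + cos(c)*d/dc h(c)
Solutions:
 h(c) = C1 + Integral(c/cos(c), c)
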